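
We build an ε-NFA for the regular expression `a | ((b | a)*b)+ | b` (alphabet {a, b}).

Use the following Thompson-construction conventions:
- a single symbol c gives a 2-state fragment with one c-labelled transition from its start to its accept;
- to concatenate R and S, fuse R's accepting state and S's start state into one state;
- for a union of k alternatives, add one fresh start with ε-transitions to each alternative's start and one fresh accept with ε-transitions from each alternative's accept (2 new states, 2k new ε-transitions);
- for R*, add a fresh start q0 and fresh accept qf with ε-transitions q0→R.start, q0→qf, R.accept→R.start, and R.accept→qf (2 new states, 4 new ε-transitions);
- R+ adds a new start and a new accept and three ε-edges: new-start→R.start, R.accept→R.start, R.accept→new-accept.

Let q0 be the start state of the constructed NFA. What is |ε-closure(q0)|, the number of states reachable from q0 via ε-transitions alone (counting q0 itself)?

Let C(F) = |ε-closure(F.start)| within fragment F, and note whether F accepts ε. Symbol fragments have C = 1 and do not accept ε. Then:
  b | a — new start ε-reaches every alternative's start; none of them accept ε, so the new accept is not reached: |closure| = 1 + 1 + 1 = 3
  (b | a)* — the star's fresh start ε-reaches both the body's start and the fresh accept: |closure| = 2 + 3 = 5
  (b | a)*b — the left operand accepts ε, so the closure extends into the next operand (the shared merged state is already counted); |closure| = 5 + (1−1) = 5
  ((b | a)*b)+ — |closure| = 1 + 5 = 6 (the body doesn't accept ε, so the new accept is not reached)
  a | ((b | a)*b)+ | b — new start ε-reaches every alternative's start; none of them accept ε, so the new accept is not reached: |closure| = 1 + 1 + 6 + 1 = 9

9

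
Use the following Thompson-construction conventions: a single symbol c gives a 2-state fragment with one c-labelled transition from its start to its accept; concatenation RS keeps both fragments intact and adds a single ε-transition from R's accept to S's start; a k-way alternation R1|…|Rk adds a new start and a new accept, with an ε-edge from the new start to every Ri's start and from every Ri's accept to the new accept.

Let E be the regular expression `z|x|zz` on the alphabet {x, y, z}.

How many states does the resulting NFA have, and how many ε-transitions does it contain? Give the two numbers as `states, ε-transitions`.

10, 7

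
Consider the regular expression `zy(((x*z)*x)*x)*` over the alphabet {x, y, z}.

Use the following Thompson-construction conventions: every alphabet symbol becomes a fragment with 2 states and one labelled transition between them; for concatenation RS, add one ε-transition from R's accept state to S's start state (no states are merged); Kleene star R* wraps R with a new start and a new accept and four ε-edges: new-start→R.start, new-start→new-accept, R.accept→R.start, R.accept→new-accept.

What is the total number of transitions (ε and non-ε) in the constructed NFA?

27

Per subexpression:
Each of the 6 symbol leaves contributes 1 transition (1 symbol, 0 ε).
  x* — 5 transitions (1 symbol, 4 ε)
  x*z — 7 transitions (2 symbol, 5 ε)
  (x*z)* — 11 transitions (2 symbol, 9 ε)
  (x*z)*x — 13 transitions (3 symbol, 10 ε)
  ((x*z)*x)* — 17 transitions (3 symbol, 14 ε)
  ((x*z)*x)*x — 19 transitions (4 symbol, 15 ε)
  (((x*z)*x)*x)* — 23 transitions (4 symbol, 19 ε)
  zy(((x*z)*x)*x)* — 27 transitions (6 symbol, 21 ε)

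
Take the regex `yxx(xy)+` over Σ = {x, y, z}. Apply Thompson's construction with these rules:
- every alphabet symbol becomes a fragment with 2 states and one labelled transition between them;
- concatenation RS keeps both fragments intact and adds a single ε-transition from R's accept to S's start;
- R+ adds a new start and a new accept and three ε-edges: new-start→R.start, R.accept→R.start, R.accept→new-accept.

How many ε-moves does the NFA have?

Building bottom-up:
Each of the 5 symbol leaves contributes 0 ε-transitions.
  xy : 1 ε-transition
  (xy)+ : 4 ε-transitions
  yxx(xy)+ : 7 ε-transitions

7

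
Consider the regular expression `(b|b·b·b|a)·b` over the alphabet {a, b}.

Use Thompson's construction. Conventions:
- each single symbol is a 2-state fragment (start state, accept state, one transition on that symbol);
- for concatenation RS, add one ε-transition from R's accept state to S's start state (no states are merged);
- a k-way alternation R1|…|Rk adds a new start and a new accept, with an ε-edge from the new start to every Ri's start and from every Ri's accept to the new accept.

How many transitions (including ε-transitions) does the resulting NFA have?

Per subexpression:
Each of the 6 symbol leaves contributes 1 transition (1 symbol, 0 ε).
  b·b·b = 5 transitions (3 symbol, 2 ε)
  b|b·b·b|a = 13 transitions (5 symbol, 8 ε)
  (b|b·b·b|a)·b = 15 transitions (6 symbol, 9 ε)

15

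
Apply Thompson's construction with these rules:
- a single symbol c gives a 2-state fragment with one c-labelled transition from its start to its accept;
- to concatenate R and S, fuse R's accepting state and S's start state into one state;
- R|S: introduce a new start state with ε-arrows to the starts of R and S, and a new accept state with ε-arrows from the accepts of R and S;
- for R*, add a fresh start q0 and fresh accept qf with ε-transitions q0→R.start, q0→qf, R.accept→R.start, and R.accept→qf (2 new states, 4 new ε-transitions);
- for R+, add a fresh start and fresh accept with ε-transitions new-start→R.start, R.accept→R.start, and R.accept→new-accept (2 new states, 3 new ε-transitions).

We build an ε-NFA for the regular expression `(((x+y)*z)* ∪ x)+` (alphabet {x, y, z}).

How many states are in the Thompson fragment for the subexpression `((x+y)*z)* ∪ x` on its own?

Fragment for `((x+y)*z)* ∪ x`:
Each of the 4 symbol leaves contributes a 2-state fragment.
  x+ : 4 states
  x+y : 5 states
  (x+y)* : 7 states
  (x+y)*z : 8 states
  ((x+y)*z)* : 10 states
  ((x+y)*z)* ∪ x : 14 states

14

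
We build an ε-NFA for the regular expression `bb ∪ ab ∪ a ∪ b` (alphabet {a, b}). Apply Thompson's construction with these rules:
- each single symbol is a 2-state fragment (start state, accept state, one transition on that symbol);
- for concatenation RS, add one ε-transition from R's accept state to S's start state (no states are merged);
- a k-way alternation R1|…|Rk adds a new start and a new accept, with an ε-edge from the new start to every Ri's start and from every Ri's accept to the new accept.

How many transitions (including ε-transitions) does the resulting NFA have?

Building bottom-up:
Each of the 6 symbol leaves contributes 1 transition (1 symbol, 0 ε).
  bb — 3 transitions (2 symbol, 1 ε)
  ab — 3 transitions (2 symbol, 1 ε)
  bb ∪ ab ∪ a ∪ b — 16 transitions (6 symbol, 10 ε)

16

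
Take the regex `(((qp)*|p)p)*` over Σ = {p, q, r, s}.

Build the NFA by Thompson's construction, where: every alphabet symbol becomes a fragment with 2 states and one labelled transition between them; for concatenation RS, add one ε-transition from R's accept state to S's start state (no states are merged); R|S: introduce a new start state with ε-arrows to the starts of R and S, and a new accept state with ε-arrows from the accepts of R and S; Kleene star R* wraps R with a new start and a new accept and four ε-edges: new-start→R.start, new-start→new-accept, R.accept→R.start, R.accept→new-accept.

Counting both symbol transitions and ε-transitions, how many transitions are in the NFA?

Building bottom-up:
Each of the 4 symbol leaves contributes 1 transition (1 symbol, 0 ε).
  qp : 3 transitions (2 symbol, 1 ε)
  (qp)* : 7 transitions (2 symbol, 5 ε)
  (qp)*|p : 12 transitions (3 symbol, 9 ε)
  ((qp)*|p)p : 14 transitions (4 symbol, 10 ε)
  (((qp)*|p)p)* : 18 transitions (4 symbol, 14 ε)

18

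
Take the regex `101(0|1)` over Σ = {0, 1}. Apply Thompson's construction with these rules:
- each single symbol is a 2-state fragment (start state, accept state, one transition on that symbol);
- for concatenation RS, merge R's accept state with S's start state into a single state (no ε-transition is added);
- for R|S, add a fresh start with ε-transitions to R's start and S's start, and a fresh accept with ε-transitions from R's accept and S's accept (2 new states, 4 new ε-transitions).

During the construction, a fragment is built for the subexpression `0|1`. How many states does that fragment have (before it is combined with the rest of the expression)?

6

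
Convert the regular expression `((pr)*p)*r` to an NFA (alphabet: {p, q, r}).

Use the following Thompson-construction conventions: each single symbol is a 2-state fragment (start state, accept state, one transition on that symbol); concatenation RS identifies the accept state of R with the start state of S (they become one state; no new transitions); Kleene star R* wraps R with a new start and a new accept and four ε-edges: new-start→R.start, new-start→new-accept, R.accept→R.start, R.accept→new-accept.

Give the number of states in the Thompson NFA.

9

Bottom-up over the parse tree:
Each of the 4 symbol leaves contributes a 2-state fragment.
  pr = 3 states
  (pr)* = 5 states
  (pr)*p = 6 states
  ((pr)*p)* = 8 states
  ((pr)*p)*r = 9 states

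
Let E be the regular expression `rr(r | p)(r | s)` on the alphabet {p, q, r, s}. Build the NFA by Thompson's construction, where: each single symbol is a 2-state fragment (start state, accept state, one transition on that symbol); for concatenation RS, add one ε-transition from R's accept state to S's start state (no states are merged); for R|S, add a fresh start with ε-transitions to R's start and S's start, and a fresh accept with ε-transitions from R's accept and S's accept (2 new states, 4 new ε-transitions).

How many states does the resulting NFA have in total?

16

By structural recursion:
Each of the 6 symbol leaves contributes a 2-state fragment.
  r | p = 6 states
  r | s = 6 states
  rr(r | p)(r | s) = 16 states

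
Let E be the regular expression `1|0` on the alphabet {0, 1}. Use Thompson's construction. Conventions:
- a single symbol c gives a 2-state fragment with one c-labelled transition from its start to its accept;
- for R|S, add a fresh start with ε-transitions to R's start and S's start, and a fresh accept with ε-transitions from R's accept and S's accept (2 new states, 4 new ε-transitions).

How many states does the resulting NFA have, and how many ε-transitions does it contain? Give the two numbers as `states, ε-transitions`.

6, 4

Building bottom-up:
Each of the 2 symbol leaves contributes 2 states and 0 ε-transitions.
  1|0 — 6 states, 4 ε-transitions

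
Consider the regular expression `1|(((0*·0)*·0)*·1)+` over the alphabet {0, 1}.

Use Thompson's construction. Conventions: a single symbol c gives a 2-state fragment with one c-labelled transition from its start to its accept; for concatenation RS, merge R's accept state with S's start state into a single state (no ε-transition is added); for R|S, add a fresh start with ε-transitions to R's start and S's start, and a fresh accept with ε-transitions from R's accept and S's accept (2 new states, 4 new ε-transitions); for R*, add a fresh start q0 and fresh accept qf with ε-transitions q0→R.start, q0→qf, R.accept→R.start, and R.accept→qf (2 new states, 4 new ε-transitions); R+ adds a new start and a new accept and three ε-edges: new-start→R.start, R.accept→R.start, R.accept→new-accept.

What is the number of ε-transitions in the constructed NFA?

Bottom-up over the parse tree:
Each of the 5 symbol leaves contributes 0 ε-transitions.
  0* : 4 ε-transitions
  0*·0 : 4 ε-transitions
  (0*·0)* : 8 ε-transitions
  (0*·0)*·0 : 8 ε-transitions
  ((0*·0)*·0)* : 12 ε-transitions
  ((0*·0)*·0)*·1 : 12 ε-transitions
  (((0*·0)*·0)*·1)+ : 15 ε-transitions
  1|(((0*·0)*·0)*·1)+ : 19 ε-transitions

19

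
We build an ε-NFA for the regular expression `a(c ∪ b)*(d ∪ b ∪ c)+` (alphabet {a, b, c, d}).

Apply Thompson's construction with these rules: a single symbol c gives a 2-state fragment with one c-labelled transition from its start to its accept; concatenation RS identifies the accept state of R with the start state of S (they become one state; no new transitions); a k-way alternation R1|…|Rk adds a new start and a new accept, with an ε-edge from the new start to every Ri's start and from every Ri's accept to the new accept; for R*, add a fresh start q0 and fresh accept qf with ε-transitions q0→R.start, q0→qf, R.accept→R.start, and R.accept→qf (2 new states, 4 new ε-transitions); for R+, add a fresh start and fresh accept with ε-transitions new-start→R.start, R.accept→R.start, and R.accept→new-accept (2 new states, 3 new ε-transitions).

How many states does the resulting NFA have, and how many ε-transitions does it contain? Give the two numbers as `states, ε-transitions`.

Bottom-up over the parse tree:
Each of the 6 symbol leaves contributes 2 states and 0 ε-transitions.
  c ∪ b = 6 states, 4 ε-transitions
  (c ∪ b)* = 8 states, 8 ε-transitions
  d ∪ b ∪ c = 8 states, 6 ε-transitions
  (d ∪ b ∪ c)+ = 10 states, 9 ε-transitions
  a(c ∪ b)*(d ∪ b ∪ c)+ = 18 states, 17 ε-transitions

18, 17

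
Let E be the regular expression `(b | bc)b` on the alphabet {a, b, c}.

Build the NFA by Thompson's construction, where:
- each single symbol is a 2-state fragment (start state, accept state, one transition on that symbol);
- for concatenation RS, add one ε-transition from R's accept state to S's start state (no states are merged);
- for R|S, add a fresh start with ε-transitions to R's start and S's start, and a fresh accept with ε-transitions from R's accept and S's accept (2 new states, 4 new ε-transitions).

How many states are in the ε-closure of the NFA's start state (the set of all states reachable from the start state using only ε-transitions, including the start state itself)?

3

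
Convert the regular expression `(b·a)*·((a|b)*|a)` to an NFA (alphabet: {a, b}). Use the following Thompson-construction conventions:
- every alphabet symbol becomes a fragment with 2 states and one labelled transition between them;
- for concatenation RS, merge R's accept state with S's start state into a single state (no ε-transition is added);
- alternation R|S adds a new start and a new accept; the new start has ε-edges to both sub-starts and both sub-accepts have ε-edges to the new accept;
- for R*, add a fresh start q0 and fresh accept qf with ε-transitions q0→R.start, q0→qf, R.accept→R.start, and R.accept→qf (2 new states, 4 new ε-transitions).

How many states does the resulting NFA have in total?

16

By structural recursion:
Each of the 5 symbol leaves contributes a 2-state fragment.
  b·a — 3 states
  (b·a)* — 5 states
  a|b — 6 states
  (a|b)* — 8 states
  (a|b)*|a — 12 states
  (b·a)*·((a|b)*|a) — 16 states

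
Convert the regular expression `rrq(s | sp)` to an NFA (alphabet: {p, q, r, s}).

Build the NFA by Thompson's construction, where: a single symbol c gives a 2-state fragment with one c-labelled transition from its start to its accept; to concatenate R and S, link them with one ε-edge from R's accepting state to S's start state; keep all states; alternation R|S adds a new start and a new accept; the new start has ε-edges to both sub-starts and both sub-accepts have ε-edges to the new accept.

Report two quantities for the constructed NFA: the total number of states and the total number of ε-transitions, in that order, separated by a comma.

14, 8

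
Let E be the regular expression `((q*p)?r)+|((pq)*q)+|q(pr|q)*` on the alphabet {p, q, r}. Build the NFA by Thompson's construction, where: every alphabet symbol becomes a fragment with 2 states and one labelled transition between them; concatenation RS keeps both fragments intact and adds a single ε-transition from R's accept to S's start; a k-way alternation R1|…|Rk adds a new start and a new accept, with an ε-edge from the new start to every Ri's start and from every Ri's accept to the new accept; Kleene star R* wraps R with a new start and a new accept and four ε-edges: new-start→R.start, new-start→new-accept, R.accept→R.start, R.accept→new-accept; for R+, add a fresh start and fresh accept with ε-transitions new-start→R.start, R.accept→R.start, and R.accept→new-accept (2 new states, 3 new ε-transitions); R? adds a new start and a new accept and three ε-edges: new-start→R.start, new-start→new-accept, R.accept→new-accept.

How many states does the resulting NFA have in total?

36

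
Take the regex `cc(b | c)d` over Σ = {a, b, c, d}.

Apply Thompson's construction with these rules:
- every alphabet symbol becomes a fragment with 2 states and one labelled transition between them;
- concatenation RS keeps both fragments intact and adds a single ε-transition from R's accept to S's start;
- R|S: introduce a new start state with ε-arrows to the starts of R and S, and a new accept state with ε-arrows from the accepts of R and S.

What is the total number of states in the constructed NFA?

12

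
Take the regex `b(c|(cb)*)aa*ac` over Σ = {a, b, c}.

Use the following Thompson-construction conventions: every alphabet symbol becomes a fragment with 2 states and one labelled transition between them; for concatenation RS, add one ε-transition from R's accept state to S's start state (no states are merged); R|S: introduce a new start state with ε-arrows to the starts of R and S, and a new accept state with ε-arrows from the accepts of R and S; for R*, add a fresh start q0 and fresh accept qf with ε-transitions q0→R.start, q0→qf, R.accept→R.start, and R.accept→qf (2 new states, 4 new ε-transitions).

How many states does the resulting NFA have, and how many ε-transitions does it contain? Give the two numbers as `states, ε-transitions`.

22, 18

Building bottom-up:
Each of the 8 symbol leaves contributes 2 states and 0 ε-transitions.
  cb : 4 states, 1 ε-transition
  (cb)* : 6 states, 5 ε-transitions
  c|(cb)* : 10 states, 9 ε-transitions
  a* : 4 states, 4 ε-transitions
  b(c|(cb)*)aa*ac : 22 states, 18 ε-transitions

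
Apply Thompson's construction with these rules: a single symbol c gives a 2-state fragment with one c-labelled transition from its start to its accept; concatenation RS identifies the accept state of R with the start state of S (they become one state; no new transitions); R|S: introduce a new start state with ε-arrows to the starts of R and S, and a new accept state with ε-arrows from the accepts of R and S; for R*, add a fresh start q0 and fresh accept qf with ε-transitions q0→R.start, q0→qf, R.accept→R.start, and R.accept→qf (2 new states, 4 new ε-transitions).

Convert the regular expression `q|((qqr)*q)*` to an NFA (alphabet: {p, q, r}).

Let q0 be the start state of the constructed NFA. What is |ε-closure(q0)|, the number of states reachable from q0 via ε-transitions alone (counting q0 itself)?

8

Work bottom-up. For each fragment F, track |ε-closure(F.start)| and whether F's accept lies in that closure (i.e. whether F accepts ε). A single-symbol fragment has closure size 1 and does not accept ε.
  qqr : same as the first factor's closure: C = 1
  (qqr)* : the star's fresh start ε-reaches both the body's start and the fresh accept: C = 2 + 1 = 3
  (qqr)*q : C = 3 + (1−1) = 3 (closure spills across the concat boundary because the left factor accepts ε)
  ((qqr)*q)* : the star's fresh start ε-reaches both the body's start and the fresh accept: C = 2 + 3 = 5
  q|((qqr)*q)* : C = 1 (new start) + (1 + 5) + 1 (new accept, since some branch ε-reaches its own accept) = 8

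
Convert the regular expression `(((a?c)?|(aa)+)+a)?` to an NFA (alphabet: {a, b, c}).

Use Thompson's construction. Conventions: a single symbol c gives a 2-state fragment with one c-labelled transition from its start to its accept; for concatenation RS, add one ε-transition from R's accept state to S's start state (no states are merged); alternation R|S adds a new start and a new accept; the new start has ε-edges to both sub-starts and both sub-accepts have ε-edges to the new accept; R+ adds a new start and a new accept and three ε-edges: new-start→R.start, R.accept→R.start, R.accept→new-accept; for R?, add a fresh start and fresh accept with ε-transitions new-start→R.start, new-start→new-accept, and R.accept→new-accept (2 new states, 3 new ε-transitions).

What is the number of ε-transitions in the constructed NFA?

22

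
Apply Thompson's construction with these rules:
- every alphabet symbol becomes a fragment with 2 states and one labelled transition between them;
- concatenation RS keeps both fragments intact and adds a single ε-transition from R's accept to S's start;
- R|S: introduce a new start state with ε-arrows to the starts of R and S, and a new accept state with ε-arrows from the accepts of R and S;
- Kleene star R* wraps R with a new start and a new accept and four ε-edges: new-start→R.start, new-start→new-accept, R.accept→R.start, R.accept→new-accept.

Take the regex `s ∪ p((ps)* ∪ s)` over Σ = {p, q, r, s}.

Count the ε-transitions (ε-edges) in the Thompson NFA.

14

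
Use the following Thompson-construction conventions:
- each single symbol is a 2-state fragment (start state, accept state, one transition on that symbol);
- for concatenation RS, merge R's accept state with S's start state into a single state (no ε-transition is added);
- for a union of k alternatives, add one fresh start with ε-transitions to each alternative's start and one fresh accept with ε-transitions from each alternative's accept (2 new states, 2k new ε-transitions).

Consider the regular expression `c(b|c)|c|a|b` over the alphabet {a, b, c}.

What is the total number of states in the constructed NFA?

By structural recursion:
Each of the 6 symbol leaves contributes a 2-state fragment.
  b|c = 6 states
  c(b|c) = 7 states
  c(b|c)|c|a|b = 15 states

15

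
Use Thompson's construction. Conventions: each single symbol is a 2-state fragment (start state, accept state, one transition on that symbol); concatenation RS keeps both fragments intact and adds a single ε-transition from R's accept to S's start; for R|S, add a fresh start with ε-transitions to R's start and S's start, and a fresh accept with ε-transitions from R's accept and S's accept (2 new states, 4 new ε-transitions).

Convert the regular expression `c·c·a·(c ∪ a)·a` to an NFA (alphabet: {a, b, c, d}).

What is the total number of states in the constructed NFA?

Building bottom-up:
Each of the 6 symbol leaves contributes a 2-state fragment.
  c ∪ a — 6 states
  c·c·a·(c ∪ a)·a — 14 states

14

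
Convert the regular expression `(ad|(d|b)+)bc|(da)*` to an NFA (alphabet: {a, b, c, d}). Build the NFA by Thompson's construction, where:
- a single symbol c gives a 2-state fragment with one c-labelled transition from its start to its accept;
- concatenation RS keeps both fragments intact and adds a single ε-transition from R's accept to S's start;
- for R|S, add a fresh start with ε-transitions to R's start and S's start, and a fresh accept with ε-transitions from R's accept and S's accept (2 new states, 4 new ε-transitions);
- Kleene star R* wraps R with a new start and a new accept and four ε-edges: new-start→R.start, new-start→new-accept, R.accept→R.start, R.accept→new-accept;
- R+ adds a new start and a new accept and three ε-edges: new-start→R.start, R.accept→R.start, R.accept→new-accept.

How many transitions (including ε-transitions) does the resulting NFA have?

By structural recursion:
Each of the 8 symbol leaves contributes 1 transition (1 symbol, 0 ε).
  ad → 3 transitions (2 symbol, 1 ε)
  d|b → 6 transitions (2 symbol, 4 ε)
  (d|b)+ → 9 transitions (2 symbol, 7 ε)
  ad|(d|b)+ → 16 transitions (4 symbol, 12 ε)
  (ad|(d|b)+)bc → 20 transitions (6 symbol, 14 ε)
  da → 3 transitions (2 symbol, 1 ε)
  (da)* → 7 transitions (2 symbol, 5 ε)
  (ad|(d|b)+)bc|(da)* → 31 transitions (8 symbol, 23 ε)

31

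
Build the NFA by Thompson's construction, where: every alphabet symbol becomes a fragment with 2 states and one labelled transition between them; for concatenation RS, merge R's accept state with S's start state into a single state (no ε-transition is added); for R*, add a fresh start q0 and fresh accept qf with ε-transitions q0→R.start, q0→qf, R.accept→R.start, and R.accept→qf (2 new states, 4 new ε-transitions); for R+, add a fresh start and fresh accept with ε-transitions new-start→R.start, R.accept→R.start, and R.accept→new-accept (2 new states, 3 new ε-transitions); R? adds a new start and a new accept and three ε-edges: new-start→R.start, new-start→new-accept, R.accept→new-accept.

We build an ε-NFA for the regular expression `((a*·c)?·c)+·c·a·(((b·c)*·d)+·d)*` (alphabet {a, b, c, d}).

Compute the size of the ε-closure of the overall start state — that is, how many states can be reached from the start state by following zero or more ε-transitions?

6

Let C(F) = |ε-closure(F.start)| within fragment F, and note whether F accepts ε. Symbol fragments have C = 1 and do not accept ε. Then:
  a* — C = 1 (new start) + 1 (body) + 1 (new accept) = 3
  a*·c — the left operand accepts ε, so the closure extends into the next operand (the shared merged state is already counted); C = 3 + (1−1) = 3
  (a*·c)? — C = 1 (new start) + 3 (body) + 1 (new accept, via ε) = 5
  (a*·c)?·c — C = 5 + (1−1) = 5 (closure spills across the concat boundary because the left factor accepts ε)
  ((a*·c)?·c)+ — new start ε-reaches only the body's start; the new accept needs a symbol first: C = 1 + 5 = 6
  b·c — C equals the left operand's closure size = 1 (its accept is not ε-reachable, so the closure stops there)
  (b·c)* — C = 1 (new start) + 1 (body) + 1 (new accept) = 3
  (b·c)*·d — the left operand accepts ε, so the closure extends into the next operand (the shared merged state is already counted); C = 3 + (1−1) = 3
  ((b·c)*·d)+ — new start ε-reaches only the body's start; the new accept needs a symbol first: C = 1 + 3 = 4
  ((b·c)*·d)+·d — same as the first factor's closure: C = 4
  (((b·c)*·d)+·d)* — C = 1 (new start) + 4 (body) + 1 (new accept) = 6
  ((a*·c)?·c)+·c·a·(((b·c)*·d)+·d)* — same as the first factor's closure: C = 6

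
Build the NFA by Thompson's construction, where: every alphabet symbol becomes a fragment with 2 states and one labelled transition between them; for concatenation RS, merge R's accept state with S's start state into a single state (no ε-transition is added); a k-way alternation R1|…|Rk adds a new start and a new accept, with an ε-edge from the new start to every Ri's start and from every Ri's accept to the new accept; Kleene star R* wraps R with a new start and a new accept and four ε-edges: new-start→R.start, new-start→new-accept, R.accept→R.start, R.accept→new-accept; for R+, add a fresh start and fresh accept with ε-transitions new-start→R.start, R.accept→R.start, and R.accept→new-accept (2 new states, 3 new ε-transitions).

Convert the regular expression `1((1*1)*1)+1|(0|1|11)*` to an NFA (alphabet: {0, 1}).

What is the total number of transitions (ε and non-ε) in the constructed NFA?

By structural recursion:
Each of the 9 symbol leaves contributes 1 transition (1 symbol, 0 ε).
  1* : 5 transitions (1 symbol, 4 ε)
  1*1 : 6 transitions (2 symbol, 4 ε)
  (1*1)* : 10 transitions (2 symbol, 8 ε)
  (1*1)*1 : 11 transitions (3 symbol, 8 ε)
  ((1*1)*1)+ : 14 transitions (3 symbol, 11 ε)
  1((1*1)*1)+1 : 16 transitions (5 symbol, 11 ε)
  11 : 2 transitions (2 symbol, 0 ε)
  0|1|11 : 10 transitions (4 symbol, 6 ε)
  (0|1|11)* : 14 transitions (4 symbol, 10 ε)
  1((1*1)*1)+1|(0|1|11)* : 34 transitions (9 symbol, 25 ε)

34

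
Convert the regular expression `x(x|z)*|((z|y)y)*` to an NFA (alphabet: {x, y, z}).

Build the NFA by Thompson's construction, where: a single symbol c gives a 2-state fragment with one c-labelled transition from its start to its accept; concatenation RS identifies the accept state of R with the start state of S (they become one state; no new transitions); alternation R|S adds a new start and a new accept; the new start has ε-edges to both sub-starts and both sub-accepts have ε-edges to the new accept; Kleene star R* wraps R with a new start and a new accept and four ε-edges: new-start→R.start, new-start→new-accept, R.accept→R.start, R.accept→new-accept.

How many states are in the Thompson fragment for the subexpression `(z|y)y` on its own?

Fragment for `(z|y)y`:
Each of the 3 symbol leaves contributes a 2-state fragment.
  z|y — 6 states
  (z|y)y — 7 states

7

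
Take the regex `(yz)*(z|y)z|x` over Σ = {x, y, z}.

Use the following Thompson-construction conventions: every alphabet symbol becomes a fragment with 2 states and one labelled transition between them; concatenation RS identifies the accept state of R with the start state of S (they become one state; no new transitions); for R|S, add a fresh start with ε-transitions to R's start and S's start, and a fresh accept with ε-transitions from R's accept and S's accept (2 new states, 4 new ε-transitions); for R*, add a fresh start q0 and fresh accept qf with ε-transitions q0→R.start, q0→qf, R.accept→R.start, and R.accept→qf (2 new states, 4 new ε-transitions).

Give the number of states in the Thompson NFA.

Per subexpression:
Each of the 6 symbol leaves contributes a 2-state fragment.
  yz : 3 states
  (yz)* : 5 states
  z|y : 6 states
  (yz)*(z|y)z : 11 states
  (yz)*(z|y)z|x : 15 states

15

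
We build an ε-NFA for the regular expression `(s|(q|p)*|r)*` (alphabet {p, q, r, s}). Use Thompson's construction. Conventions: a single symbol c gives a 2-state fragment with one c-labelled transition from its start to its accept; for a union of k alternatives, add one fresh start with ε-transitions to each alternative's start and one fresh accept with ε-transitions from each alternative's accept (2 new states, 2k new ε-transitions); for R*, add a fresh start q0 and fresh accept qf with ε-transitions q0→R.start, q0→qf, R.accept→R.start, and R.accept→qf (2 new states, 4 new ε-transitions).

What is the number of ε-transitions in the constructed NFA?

18

Per subexpression:
Each of the 4 symbol leaves contributes 0 ε-transitions.
  q|p = 4 ε-transitions
  (q|p)* = 8 ε-transitions
  s|(q|p)*|r = 14 ε-transitions
  (s|(q|p)*|r)* = 18 ε-transitions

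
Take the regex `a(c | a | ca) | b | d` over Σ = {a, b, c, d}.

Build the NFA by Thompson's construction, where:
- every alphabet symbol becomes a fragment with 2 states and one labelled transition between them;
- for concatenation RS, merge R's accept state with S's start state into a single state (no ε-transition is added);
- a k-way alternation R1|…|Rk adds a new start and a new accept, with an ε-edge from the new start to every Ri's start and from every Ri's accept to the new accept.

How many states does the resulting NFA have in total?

16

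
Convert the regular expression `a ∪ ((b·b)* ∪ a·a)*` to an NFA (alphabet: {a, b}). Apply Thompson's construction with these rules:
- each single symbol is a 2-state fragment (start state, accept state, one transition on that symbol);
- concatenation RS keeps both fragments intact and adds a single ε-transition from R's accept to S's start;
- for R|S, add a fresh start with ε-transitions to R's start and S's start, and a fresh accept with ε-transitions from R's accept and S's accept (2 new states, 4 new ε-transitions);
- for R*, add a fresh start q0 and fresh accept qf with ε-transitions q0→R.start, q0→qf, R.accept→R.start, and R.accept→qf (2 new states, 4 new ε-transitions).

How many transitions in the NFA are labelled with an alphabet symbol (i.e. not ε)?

Building bottom-up:
Each of the 5 symbol leaves contributes exactly 1 symbol transition.
  b·b = 2 symbol transitions
  (b·b)* = 2 symbol transitions
  a·a = 2 symbol transitions
  (b·b)* ∪ a·a = 4 symbol transitions
  ((b·b)* ∪ a·a)* = 4 symbol transitions
  a ∪ ((b·b)* ∪ a·a)* = 5 symbol transitions

5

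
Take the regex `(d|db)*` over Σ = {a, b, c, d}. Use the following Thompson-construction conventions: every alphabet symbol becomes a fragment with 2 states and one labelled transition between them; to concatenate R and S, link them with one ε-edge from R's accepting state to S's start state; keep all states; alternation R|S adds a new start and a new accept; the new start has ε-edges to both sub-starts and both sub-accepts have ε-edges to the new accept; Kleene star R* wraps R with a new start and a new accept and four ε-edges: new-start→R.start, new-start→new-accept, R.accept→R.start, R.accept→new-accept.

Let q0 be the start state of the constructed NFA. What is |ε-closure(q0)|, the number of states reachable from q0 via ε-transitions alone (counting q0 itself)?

Work bottom-up. For each fragment F, track |ε-closure(F.start)| and whether F's accept lies in that closure (i.e. whether F accepts ε). A single-symbol fragment has closure size 1 and does not accept ε.
  db — same as the first factor's closure: |closure| = 1
  d|db — new start ε-reaches every alternative's start; none of them accept ε, so the new accept is not reached: |closure| = 1 + 1 + 1 = 3
  (d|db)* — the star's fresh start ε-reaches both the body's start and the fresh accept: |closure| = 2 + 3 = 5

5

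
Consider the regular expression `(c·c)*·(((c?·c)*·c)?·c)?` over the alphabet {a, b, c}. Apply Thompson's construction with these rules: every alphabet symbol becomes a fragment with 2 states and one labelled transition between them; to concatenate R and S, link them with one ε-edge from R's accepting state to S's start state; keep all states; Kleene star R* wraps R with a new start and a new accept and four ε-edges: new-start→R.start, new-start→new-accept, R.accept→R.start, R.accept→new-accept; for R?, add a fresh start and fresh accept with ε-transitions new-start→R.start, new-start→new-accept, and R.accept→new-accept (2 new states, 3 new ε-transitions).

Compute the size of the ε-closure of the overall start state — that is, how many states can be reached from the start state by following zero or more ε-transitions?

Work bottom-up. For each fragment F, track |ε-closure(F.start)| and whether F's accept lies in that closure (i.e. whether F accepts ε). A single-symbol fragment has closure size 1 and does not accept ε.
  c·c → |closure| equals the left operand's closure size = 1 (its accept is not ε-reachable, so the closure stops there)
  (c·c)* → new start has ε-edges to the inner start and to the new accept, so |closure| = 2 + 1 = 3
  c? → new start has ε-edges to the inner start and to the new accept, so |closure| = 2 + 1 = 3
  c?·c → |closure| = 3 + 1 = 4 (closure spills across the concat boundary because the left factor accepts ε)
  (c?·c)* → new start has ε-edges to the inner start and to the new accept, so |closure| = 2 + 4 = 6
  (c?·c)*·c → |closure| = 6 + 1 = 7 (closure spills across the concat boundary because the left factor accepts ε)
  ((c?·c)*·c)? → new start has ε-edges to the inner start and to the new accept, so |closure| = 2 + 7 = 9
  ((c?·c)*·c)?·c → |closure| = 9 + 1 = 10 (closure spills across the concat boundary because the left factor accepts ε)
  (((c?·c)*·c)?·c)? → |closure| = 1 (new start) + 10 (body) + 1 (new accept, via ε) = 12
  (c·c)*·(((c?·c)*·c)?·c)? → the left operand accepts ε, so the closure extends into the next operand (via the concat ε-link); |closure| = 3 + 12 = 15

15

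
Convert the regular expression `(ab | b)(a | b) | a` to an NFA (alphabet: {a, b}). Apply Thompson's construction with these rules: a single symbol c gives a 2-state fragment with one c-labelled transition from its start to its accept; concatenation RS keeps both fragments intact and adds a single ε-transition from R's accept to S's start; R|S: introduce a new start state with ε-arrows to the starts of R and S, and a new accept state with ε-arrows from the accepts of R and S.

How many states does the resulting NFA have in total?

18

Per subexpression:
Each of the 6 symbol leaves contributes a 2-state fragment.
  ab → 4 states
  ab | b → 8 states
  a | b → 6 states
  (ab | b)(a | b) → 14 states
  (ab | b)(a | b) | a → 18 states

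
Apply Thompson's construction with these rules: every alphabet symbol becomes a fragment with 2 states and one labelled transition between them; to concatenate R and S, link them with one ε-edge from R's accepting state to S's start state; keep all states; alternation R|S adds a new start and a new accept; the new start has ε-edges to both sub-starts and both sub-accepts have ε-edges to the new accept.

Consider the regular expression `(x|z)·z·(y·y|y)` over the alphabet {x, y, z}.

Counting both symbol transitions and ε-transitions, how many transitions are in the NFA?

17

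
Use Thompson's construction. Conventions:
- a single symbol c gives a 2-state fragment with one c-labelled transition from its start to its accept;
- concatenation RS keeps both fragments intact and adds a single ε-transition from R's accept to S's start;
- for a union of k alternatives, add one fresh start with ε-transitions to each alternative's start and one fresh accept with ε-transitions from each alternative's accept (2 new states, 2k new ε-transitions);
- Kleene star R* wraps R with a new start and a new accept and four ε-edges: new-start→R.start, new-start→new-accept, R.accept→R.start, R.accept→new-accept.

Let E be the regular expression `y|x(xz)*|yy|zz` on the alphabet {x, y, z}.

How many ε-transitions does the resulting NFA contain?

Bottom-up over the parse tree:
Each of the 8 symbol leaves contributes 0 ε-transitions.
  xz = 1 ε-transition
  (xz)* = 5 ε-transitions
  x(xz)* = 6 ε-transitions
  yy = 1 ε-transition
  zz = 1 ε-transition
  y|x(xz)*|yy|zz = 16 ε-transitions

16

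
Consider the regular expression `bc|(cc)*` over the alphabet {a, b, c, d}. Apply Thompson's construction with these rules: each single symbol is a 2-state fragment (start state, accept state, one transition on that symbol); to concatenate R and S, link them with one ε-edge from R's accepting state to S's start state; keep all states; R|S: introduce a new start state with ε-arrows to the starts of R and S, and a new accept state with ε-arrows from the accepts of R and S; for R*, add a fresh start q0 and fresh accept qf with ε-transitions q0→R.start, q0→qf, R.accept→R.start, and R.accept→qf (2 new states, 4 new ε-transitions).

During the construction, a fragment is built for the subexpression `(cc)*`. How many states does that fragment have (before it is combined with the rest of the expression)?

6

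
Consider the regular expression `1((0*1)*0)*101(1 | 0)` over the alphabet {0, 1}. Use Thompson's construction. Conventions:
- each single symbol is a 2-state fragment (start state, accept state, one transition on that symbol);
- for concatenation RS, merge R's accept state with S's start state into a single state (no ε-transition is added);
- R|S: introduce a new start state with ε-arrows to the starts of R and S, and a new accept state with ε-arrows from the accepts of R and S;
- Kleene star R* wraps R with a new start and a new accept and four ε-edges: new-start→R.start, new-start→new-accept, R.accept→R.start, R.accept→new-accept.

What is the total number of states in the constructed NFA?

Recursing over subexpressions:
Each of the 9 symbol leaves contributes a 2-state fragment.
  0* = 4 states
  0*1 = 5 states
  (0*1)* = 7 states
  (0*1)*0 = 8 states
  ((0*1)*0)* = 10 states
  1 | 0 = 6 states
  1((0*1)*0)*101(1 | 0) = 19 states

19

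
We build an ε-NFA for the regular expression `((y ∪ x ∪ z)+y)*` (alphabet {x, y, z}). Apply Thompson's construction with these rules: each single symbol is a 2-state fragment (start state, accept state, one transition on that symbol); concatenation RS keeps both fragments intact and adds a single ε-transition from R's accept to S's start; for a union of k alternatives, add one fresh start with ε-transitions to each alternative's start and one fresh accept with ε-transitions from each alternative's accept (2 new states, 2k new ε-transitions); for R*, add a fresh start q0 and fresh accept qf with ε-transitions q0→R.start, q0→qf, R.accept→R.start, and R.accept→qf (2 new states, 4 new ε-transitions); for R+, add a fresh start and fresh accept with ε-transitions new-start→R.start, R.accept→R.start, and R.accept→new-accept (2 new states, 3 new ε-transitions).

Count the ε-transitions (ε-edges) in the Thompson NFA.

By structural recursion:
Each of the 4 symbol leaves contributes 0 ε-transitions.
  y ∪ x ∪ z → 6 ε-transitions
  (y ∪ x ∪ z)+ → 9 ε-transitions
  (y ∪ x ∪ z)+y → 10 ε-transitions
  ((y ∪ x ∪ z)+y)* → 14 ε-transitions

14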